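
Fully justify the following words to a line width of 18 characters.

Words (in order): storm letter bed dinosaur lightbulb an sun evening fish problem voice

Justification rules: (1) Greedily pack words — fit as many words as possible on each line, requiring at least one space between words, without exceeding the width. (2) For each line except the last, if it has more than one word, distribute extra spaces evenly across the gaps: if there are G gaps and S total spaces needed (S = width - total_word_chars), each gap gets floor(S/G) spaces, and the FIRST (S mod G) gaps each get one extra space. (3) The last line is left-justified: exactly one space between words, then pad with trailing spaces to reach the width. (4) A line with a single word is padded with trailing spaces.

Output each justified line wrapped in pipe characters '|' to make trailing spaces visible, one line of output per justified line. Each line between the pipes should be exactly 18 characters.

Answer: |storm  letter  bed|
|dinosaur lightbulb|
|an   sun   evening|
|fish problem voice|

Derivation:
Line 1: ['storm', 'letter', 'bed'] (min_width=16, slack=2)
Line 2: ['dinosaur', 'lightbulb'] (min_width=18, slack=0)
Line 3: ['an', 'sun', 'evening'] (min_width=14, slack=4)
Line 4: ['fish', 'problem', 'voice'] (min_width=18, slack=0)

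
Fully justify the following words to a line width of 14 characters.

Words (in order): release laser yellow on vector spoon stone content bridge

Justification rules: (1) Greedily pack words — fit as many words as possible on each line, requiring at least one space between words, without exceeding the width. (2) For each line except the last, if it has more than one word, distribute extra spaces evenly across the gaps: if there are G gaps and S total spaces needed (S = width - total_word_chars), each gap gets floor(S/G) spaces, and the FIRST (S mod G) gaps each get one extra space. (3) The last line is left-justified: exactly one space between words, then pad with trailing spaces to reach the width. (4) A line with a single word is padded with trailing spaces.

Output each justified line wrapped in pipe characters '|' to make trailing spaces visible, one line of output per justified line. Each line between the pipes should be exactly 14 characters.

Answer: |release  laser|
|yellow      on|
|vector   spoon|
|stone  content|
|bridge        |

Derivation:
Line 1: ['release', 'laser'] (min_width=13, slack=1)
Line 2: ['yellow', 'on'] (min_width=9, slack=5)
Line 3: ['vector', 'spoon'] (min_width=12, slack=2)
Line 4: ['stone', 'content'] (min_width=13, slack=1)
Line 5: ['bridge'] (min_width=6, slack=8)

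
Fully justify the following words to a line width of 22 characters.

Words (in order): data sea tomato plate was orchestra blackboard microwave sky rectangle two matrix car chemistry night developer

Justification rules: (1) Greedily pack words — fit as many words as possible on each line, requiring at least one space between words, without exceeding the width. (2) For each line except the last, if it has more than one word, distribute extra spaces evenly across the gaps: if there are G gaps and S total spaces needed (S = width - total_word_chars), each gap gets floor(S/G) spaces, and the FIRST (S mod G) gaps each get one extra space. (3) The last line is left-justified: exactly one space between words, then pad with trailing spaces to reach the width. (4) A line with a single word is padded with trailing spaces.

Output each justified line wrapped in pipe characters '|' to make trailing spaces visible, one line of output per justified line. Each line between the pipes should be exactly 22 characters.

Answer: |data  sea tomato plate|
|was          orchestra|
|blackboard   microwave|
|sky    rectangle   two|
|matrix  car  chemistry|
|night developer       |

Derivation:
Line 1: ['data', 'sea', 'tomato', 'plate'] (min_width=21, slack=1)
Line 2: ['was', 'orchestra'] (min_width=13, slack=9)
Line 3: ['blackboard', 'microwave'] (min_width=20, slack=2)
Line 4: ['sky', 'rectangle', 'two'] (min_width=17, slack=5)
Line 5: ['matrix', 'car', 'chemistry'] (min_width=20, slack=2)
Line 6: ['night', 'developer'] (min_width=15, slack=7)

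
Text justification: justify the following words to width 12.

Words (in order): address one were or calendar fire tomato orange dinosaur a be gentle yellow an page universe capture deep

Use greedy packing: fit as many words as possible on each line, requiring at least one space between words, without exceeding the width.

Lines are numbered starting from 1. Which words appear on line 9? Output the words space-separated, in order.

Answer: page

Derivation:
Line 1: ['address', 'one'] (min_width=11, slack=1)
Line 2: ['were', 'or'] (min_width=7, slack=5)
Line 3: ['calendar'] (min_width=8, slack=4)
Line 4: ['fire', 'tomato'] (min_width=11, slack=1)
Line 5: ['orange'] (min_width=6, slack=6)
Line 6: ['dinosaur', 'a'] (min_width=10, slack=2)
Line 7: ['be', 'gentle'] (min_width=9, slack=3)
Line 8: ['yellow', 'an'] (min_width=9, slack=3)
Line 9: ['page'] (min_width=4, slack=8)
Line 10: ['universe'] (min_width=8, slack=4)
Line 11: ['capture', 'deep'] (min_width=12, slack=0)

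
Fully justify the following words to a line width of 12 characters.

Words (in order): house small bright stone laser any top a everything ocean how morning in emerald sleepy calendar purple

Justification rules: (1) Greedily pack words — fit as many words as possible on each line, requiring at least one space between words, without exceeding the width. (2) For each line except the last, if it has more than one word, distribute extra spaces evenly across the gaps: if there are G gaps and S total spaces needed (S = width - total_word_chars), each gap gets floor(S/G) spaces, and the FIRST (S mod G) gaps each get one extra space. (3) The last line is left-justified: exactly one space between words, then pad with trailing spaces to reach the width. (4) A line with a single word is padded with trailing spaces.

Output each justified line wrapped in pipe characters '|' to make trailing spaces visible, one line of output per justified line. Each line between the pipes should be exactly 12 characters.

Answer: |house  small|
|bright stone|
|laser    any|
|top        a|
|everything  |
|ocean    how|
|morning   in|
|emerald     |
|sleepy      |
|calendar    |
|purple      |

Derivation:
Line 1: ['house', 'small'] (min_width=11, slack=1)
Line 2: ['bright', 'stone'] (min_width=12, slack=0)
Line 3: ['laser', 'any'] (min_width=9, slack=3)
Line 4: ['top', 'a'] (min_width=5, slack=7)
Line 5: ['everything'] (min_width=10, slack=2)
Line 6: ['ocean', 'how'] (min_width=9, slack=3)
Line 7: ['morning', 'in'] (min_width=10, slack=2)
Line 8: ['emerald'] (min_width=7, slack=5)
Line 9: ['sleepy'] (min_width=6, slack=6)
Line 10: ['calendar'] (min_width=8, slack=4)
Line 11: ['purple'] (min_width=6, slack=6)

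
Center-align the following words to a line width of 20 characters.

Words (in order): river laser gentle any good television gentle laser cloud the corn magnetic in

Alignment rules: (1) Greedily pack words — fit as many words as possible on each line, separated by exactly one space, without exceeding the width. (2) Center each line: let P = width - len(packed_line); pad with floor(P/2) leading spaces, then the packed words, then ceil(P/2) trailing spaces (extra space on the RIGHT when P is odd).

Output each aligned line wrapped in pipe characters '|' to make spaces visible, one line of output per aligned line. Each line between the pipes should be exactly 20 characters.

Line 1: ['river', 'laser', 'gentle'] (min_width=18, slack=2)
Line 2: ['any', 'good', 'television'] (min_width=19, slack=1)
Line 3: ['gentle', 'laser', 'cloud'] (min_width=18, slack=2)
Line 4: ['the', 'corn', 'magnetic', 'in'] (min_width=20, slack=0)

Answer: | river laser gentle |
|any good television |
| gentle laser cloud |
|the corn magnetic in|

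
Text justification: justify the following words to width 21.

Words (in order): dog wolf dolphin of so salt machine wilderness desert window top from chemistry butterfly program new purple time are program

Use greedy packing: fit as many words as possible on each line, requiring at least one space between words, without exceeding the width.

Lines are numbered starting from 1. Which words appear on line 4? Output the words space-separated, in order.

Line 1: ['dog', 'wolf', 'dolphin', 'of'] (min_width=19, slack=2)
Line 2: ['so', 'salt', 'machine'] (min_width=15, slack=6)
Line 3: ['wilderness', 'desert'] (min_width=17, slack=4)
Line 4: ['window', 'top', 'from'] (min_width=15, slack=6)
Line 5: ['chemistry', 'butterfly'] (min_width=19, slack=2)
Line 6: ['program', 'new', 'purple'] (min_width=18, slack=3)
Line 7: ['time', 'are', 'program'] (min_width=16, slack=5)

Answer: window top from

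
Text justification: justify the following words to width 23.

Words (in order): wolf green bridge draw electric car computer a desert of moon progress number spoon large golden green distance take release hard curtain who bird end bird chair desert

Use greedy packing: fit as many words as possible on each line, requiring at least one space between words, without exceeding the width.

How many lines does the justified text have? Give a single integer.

Answer: 8

Derivation:
Line 1: ['wolf', 'green', 'bridge', 'draw'] (min_width=22, slack=1)
Line 2: ['electric', 'car', 'computer', 'a'] (min_width=23, slack=0)
Line 3: ['desert', 'of', 'moon', 'progress'] (min_width=23, slack=0)
Line 4: ['number', 'spoon', 'large'] (min_width=18, slack=5)
Line 5: ['golden', 'green', 'distance'] (min_width=21, slack=2)
Line 6: ['take', 'release', 'hard'] (min_width=17, slack=6)
Line 7: ['curtain', 'who', 'bird', 'end'] (min_width=20, slack=3)
Line 8: ['bird', 'chair', 'desert'] (min_width=17, slack=6)
Total lines: 8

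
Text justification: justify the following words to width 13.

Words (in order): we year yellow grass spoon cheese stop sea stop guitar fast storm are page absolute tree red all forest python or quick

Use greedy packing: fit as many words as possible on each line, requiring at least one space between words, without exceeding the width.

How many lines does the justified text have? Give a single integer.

Line 1: ['we', 'year'] (min_width=7, slack=6)
Line 2: ['yellow', 'grass'] (min_width=12, slack=1)
Line 3: ['spoon', 'cheese'] (min_width=12, slack=1)
Line 4: ['stop', 'sea', 'stop'] (min_width=13, slack=0)
Line 5: ['guitar', 'fast'] (min_width=11, slack=2)
Line 6: ['storm', 'are'] (min_width=9, slack=4)
Line 7: ['page', 'absolute'] (min_width=13, slack=0)
Line 8: ['tree', 'red', 'all'] (min_width=12, slack=1)
Line 9: ['forest', 'python'] (min_width=13, slack=0)
Line 10: ['or', 'quick'] (min_width=8, slack=5)
Total lines: 10

Answer: 10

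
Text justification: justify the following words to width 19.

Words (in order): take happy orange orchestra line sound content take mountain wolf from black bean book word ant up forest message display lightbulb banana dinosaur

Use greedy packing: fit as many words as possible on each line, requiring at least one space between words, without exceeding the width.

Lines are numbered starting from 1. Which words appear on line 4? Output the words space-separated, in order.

Line 1: ['take', 'happy', 'orange'] (min_width=17, slack=2)
Line 2: ['orchestra', 'line'] (min_width=14, slack=5)
Line 3: ['sound', 'content', 'take'] (min_width=18, slack=1)
Line 4: ['mountain', 'wolf', 'from'] (min_width=18, slack=1)
Line 5: ['black', 'bean', 'book'] (min_width=15, slack=4)
Line 6: ['word', 'ant', 'up', 'forest'] (min_width=18, slack=1)
Line 7: ['message', 'display'] (min_width=15, slack=4)
Line 8: ['lightbulb', 'banana'] (min_width=16, slack=3)
Line 9: ['dinosaur'] (min_width=8, slack=11)

Answer: mountain wolf from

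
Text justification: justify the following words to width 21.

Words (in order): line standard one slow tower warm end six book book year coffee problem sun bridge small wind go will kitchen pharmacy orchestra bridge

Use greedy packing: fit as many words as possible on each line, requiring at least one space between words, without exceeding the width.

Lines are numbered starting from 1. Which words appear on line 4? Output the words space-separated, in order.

Answer: coffee problem sun

Derivation:
Line 1: ['line', 'standard', 'one'] (min_width=17, slack=4)
Line 2: ['slow', 'tower', 'warm', 'end'] (min_width=19, slack=2)
Line 3: ['six', 'book', 'book', 'year'] (min_width=18, slack=3)
Line 4: ['coffee', 'problem', 'sun'] (min_width=18, slack=3)
Line 5: ['bridge', 'small', 'wind', 'go'] (min_width=20, slack=1)
Line 6: ['will', 'kitchen', 'pharmacy'] (min_width=21, slack=0)
Line 7: ['orchestra', 'bridge'] (min_width=16, slack=5)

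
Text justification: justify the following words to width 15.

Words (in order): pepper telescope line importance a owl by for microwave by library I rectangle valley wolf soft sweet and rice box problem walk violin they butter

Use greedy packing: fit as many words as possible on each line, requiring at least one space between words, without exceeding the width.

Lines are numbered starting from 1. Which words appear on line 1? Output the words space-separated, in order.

Line 1: ['pepper'] (min_width=6, slack=9)
Line 2: ['telescope', 'line'] (min_width=14, slack=1)
Line 3: ['importance', 'a'] (min_width=12, slack=3)
Line 4: ['owl', 'by', 'for'] (min_width=10, slack=5)
Line 5: ['microwave', 'by'] (min_width=12, slack=3)
Line 6: ['library', 'I'] (min_width=9, slack=6)
Line 7: ['rectangle'] (min_width=9, slack=6)
Line 8: ['valley', 'wolf'] (min_width=11, slack=4)
Line 9: ['soft', 'sweet', 'and'] (min_width=14, slack=1)
Line 10: ['rice', 'box'] (min_width=8, slack=7)
Line 11: ['problem', 'walk'] (min_width=12, slack=3)
Line 12: ['violin', 'they'] (min_width=11, slack=4)
Line 13: ['butter'] (min_width=6, slack=9)

Answer: pepper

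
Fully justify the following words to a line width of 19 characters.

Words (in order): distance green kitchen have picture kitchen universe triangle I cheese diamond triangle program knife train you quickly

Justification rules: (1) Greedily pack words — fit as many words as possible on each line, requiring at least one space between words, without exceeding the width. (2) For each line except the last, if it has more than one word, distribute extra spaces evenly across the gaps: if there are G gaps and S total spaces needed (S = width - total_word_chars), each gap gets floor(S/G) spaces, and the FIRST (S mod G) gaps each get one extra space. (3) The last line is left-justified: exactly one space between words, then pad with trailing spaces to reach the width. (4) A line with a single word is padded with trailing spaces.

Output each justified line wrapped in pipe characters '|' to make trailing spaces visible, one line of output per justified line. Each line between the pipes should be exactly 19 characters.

Answer: |distance      green|
|kitchen        have|
|picture     kitchen|
|universe triangle I|
|cheese      diamond|
|triangle    program|
|knife   train   you|
|quickly            |

Derivation:
Line 1: ['distance', 'green'] (min_width=14, slack=5)
Line 2: ['kitchen', 'have'] (min_width=12, slack=7)
Line 3: ['picture', 'kitchen'] (min_width=15, slack=4)
Line 4: ['universe', 'triangle', 'I'] (min_width=19, slack=0)
Line 5: ['cheese', 'diamond'] (min_width=14, slack=5)
Line 6: ['triangle', 'program'] (min_width=16, slack=3)
Line 7: ['knife', 'train', 'you'] (min_width=15, slack=4)
Line 8: ['quickly'] (min_width=7, slack=12)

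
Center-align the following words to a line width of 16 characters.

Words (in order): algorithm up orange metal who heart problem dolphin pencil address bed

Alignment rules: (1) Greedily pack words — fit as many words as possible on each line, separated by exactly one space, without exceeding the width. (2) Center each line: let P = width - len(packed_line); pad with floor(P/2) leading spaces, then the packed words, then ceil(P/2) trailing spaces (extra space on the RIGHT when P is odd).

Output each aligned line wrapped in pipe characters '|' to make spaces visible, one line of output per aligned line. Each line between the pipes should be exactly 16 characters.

Answer: |  algorithm up  |
|orange metal who|
| heart problem  |
| dolphin pencil |
|  address bed   |

Derivation:
Line 1: ['algorithm', 'up'] (min_width=12, slack=4)
Line 2: ['orange', 'metal', 'who'] (min_width=16, slack=0)
Line 3: ['heart', 'problem'] (min_width=13, slack=3)
Line 4: ['dolphin', 'pencil'] (min_width=14, slack=2)
Line 5: ['address', 'bed'] (min_width=11, slack=5)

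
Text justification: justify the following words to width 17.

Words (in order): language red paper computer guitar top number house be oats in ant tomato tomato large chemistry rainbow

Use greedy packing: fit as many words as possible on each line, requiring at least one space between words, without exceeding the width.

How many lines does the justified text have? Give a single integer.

Line 1: ['language', 'red'] (min_width=12, slack=5)
Line 2: ['paper', 'computer'] (min_width=14, slack=3)
Line 3: ['guitar', 'top', 'number'] (min_width=17, slack=0)
Line 4: ['house', 'be', 'oats', 'in'] (min_width=16, slack=1)
Line 5: ['ant', 'tomato', 'tomato'] (min_width=17, slack=0)
Line 6: ['large', 'chemistry'] (min_width=15, slack=2)
Line 7: ['rainbow'] (min_width=7, slack=10)
Total lines: 7

Answer: 7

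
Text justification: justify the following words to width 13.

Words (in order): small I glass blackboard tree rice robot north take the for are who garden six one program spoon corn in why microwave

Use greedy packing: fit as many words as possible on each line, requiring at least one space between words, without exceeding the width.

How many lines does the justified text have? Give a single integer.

Line 1: ['small', 'I', 'glass'] (min_width=13, slack=0)
Line 2: ['blackboard'] (min_width=10, slack=3)
Line 3: ['tree', 'rice'] (min_width=9, slack=4)
Line 4: ['robot', 'north'] (min_width=11, slack=2)
Line 5: ['take', 'the', 'for'] (min_width=12, slack=1)
Line 6: ['are', 'who'] (min_width=7, slack=6)
Line 7: ['garden', 'six'] (min_width=10, slack=3)
Line 8: ['one', 'program'] (min_width=11, slack=2)
Line 9: ['spoon', 'corn', 'in'] (min_width=13, slack=0)
Line 10: ['why', 'microwave'] (min_width=13, slack=0)
Total lines: 10

Answer: 10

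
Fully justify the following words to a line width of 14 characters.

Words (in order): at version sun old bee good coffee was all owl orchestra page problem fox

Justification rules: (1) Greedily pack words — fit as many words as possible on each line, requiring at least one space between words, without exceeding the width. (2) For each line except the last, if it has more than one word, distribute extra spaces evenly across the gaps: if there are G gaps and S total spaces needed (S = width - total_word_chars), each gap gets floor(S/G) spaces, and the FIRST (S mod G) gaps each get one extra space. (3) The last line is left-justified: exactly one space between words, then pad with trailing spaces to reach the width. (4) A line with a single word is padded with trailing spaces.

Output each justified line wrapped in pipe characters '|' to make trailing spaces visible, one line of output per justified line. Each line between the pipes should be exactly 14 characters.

Answer: |at version sun|
|old  bee  good|
|coffee was all|
|owl  orchestra|
|page   problem|
|fox           |

Derivation:
Line 1: ['at', 'version', 'sun'] (min_width=14, slack=0)
Line 2: ['old', 'bee', 'good'] (min_width=12, slack=2)
Line 3: ['coffee', 'was', 'all'] (min_width=14, slack=0)
Line 4: ['owl', 'orchestra'] (min_width=13, slack=1)
Line 5: ['page', 'problem'] (min_width=12, slack=2)
Line 6: ['fox'] (min_width=3, slack=11)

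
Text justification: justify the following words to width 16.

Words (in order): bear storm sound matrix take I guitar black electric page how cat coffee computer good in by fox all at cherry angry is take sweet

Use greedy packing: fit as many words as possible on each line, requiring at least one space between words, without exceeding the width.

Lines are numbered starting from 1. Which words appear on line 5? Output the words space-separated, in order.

Line 1: ['bear', 'storm', 'sound'] (min_width=16, slack=0)
Line 2: ['matrix', 'take', 'I'] (min_width=13, slack=3)
Line 3: ['guitar', 'black'] (min_width=12, slack=4)
Line 4: ['electric', 'page'] (min_width=13, slack=3)
Line 5: ['how', 'cat', 'coffee'] (min_width=14, slack=2)
Line 6: ['computer', 'good', 'in'] (min_width=16, slack=0)
Line 7: ['by', 'fox', 'all', 'at'] (min_width=13, slack=3)
Line 8: ['cherry', 'angry', 'is'] (min_width=15, slack=1)
Line 9: ['take', 'sweet'] (min_width=10, slack=6)

Answer: how cat coffee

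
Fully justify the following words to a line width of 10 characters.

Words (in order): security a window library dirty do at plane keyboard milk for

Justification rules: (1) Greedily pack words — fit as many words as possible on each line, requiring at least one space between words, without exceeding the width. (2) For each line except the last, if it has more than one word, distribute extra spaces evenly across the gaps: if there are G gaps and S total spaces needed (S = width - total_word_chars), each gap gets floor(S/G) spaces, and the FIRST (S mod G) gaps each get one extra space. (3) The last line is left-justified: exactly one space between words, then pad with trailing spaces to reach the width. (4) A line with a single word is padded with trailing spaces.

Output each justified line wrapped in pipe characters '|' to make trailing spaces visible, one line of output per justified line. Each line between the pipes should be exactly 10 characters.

Line 1: ['security', 'a'] (min_width=10, slack=0)
Line 2: ['window'] (min_width=6, slack=4)
Line 3: ['library'] (min_width=7, slack=3)
Line 4: ['dirty', 'do'] (min_width=8, slack=2)
Line 5: ['at', 'plane'] (min_width=8, slack=2)
Line 6: ['keyboard'] (min_width=8, slack=2)
Line 7: ['milk', 'for'] (min_width=8, slack=2)

Answer: |security a|
|window    |
|library   |
|dirty   do|
|at   plane|
|keyboard  |
|milk for  |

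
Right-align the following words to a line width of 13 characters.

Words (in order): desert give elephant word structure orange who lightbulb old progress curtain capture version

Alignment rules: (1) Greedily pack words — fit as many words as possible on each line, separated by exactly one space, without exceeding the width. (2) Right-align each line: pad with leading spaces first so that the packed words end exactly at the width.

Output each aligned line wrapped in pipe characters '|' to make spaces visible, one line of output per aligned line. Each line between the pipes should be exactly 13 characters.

Answer: |  desert give|
|elephant word|
|    structure|
|   orange who|
|lightbulb old|
|     progress|
|      curtain|
|      capture|
|      version|

Derivation:
Line 1: ['desert', 'give'] (min_width=11, slack=2)
Line 2: ['elephant', 'word'] (min_width=13, slack=0)
Line 3: ['structure'] (min_width=9, slack=4)
Line 4: ['orange', 'who'] (min_width=10, slack=3)
Line 5: ['lightbulb', 'old'] (min_width=13, slack=0)
Line 6: ['progress'] (min_width=8, slack=5)
Line 7: ['curtain'] (min_width=7, slack=6)
Line 8: ['capture'] (min_width=7, slack=6)
Line 9: ['version'] (min_width=7, slack=6)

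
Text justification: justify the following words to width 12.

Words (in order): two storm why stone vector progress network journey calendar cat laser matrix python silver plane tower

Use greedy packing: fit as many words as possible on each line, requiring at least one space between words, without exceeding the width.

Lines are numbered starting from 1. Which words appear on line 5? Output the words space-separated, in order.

Answer: network

Derivation:
Line 1: ['two', 'storm'] (min_width=9, slack=3)
Line 2: ['why', 'stone'] (min_width=9, slack=3)
Line 3: ['vector'] (min_width=6, slack=6)
Line 4: ['progress'] (min_width=8, slack=4)
Line 5: ['network'] (min_width=7, slack=5)
Line 6: ['journey'] (min_width=7, slack=5)
Line 7: ['calendar', 'cat'] (min_width=12, slack=0)
Line 8: ['laser', 'matrix'] (min_width=12, slack=0)
Line 9: ['python'] (min_width=6, slack=6)
Line 10: ['silver', 'plane'] (min_width=12, slack=0)
Line 11: ['tower'] (min_width=5, slack=7)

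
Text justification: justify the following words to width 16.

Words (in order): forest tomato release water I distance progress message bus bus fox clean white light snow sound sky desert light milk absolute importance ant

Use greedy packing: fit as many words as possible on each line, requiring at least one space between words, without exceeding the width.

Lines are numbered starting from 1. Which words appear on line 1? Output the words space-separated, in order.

Answer: forest tomato

Derivation:
Line 1: ['forest', 'tomato'] (min_width=13, slack=3)
Line 2: ['release', 'water', 'I'] (min_width=15, slack=1)
Line 3: ['distance'] (min_width=8, slack=8)
Line 4: ['progress', 'message'] (min_width=16, slack=0)
Line 5: ['bus', 'bus', 'fox'] (min_width=11, slack=5)
Line 6: ['clean', 'white'] (min_width=11, slack=5)
Line 7: ['light', 'snow', 'sound'] (min_width=16, slack=0)
Line 8: ['sky', 'desert', 'light'] (min_width=16, slack=0)
Line 9: ['milk', 'absolute'] (min_width=13, slack=3)
Line 10: ['importance', 'ant'] (min_width=14, slack=2)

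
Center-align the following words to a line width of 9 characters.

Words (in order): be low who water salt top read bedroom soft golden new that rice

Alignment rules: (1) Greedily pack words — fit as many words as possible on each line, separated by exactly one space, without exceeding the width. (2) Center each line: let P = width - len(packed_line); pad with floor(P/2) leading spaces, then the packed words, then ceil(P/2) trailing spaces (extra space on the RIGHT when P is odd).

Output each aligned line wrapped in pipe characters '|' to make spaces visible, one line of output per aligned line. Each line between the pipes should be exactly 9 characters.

Answer: | be low  |
|who water|
|salt top |
|  read   |
| bedroom |
|  soft   |
| golden  |
|new that |
|  rice   |

Derivation:
Line 1: ['be', 'low'] (min_width=6, slack=3)
Line 2: ['who', 'water'] (min_width=9, slack=0)
Line 3: ['salt', 'top'] (min_width=8, slack=1)
Line 4: ['read'] (min_width=4, slack=5)
Line 5: ['bedroom'] (min_width=7, slack=2)
Line 6: ['soft'] (min_width=4, slack=5)
Line 7: ['golden'] (min_width=6, slack=3)
Line 8: ['new', 'that'] (min_width=8, slack=1)
Line 9: ['rice'] (min_width=4, slack=5)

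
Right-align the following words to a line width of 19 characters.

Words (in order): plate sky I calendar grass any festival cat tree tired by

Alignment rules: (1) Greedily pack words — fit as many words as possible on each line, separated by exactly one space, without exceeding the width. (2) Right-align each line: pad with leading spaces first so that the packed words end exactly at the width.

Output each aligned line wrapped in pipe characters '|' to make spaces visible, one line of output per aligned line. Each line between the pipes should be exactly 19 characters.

Answer: |        plate sky I|
| calendar grass any|
|  festival cat tree|
|           tired by|

Derivation:
Line 1: ['plate', 'sky', 'I'] (min_width=11, slack=8)
Line 2: ['calendar', 'grass', 'any'] (min_width=18, slack=1)
Line 3: ['festival', 'cat', 'tree'] (min_width=17, slack=2)
Line 4: ['tired', 'by'] (min_width=8, slack=11)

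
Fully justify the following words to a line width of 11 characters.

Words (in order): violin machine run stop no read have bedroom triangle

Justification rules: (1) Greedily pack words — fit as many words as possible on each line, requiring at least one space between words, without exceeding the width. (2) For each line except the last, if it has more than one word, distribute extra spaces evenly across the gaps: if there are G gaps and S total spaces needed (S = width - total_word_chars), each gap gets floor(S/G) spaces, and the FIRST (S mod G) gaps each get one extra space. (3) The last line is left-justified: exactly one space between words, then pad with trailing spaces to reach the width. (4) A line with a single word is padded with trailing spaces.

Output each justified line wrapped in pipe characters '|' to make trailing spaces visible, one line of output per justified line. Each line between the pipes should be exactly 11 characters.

Line 1: ['violin'] (min_width=6, slack=5)
Line 2: ['machine', 'run'] (min_width=11, slack=0)
Line 3: ['stop', 'no'] (min_width=7, slack=4)
Line 4: ['read', 'have'] (min_width=9, slack=2)
Line 5: ['bedroom'] (min_width=7, slack=4)
Line 6: ['triangle'] (min_width=8, slack=3)

Answer: |violin     |
|machine run|
|stop     no|
|read   have|
|bedroom    |
|triangle   |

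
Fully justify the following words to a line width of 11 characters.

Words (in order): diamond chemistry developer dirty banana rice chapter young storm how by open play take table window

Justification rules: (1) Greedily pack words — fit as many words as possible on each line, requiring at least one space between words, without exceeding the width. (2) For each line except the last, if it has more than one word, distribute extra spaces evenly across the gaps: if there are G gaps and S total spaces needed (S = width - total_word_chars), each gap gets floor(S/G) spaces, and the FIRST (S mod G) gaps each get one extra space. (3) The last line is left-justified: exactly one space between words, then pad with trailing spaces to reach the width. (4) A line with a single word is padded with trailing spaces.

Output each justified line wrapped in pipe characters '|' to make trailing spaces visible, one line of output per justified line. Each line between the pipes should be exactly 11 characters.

Line 1: ['diamond'] (min_width=7, slack=4)
Line 2: ['chemistry'] (min_width=9, slack=2)
Line 3: ['developer'] (min_width=9, slack=2)
Line 4: ['dirty'] (min_width=5, slack=6)
Line 5: ['banana', 'rice'] (min_width=11, slack=0)
Line 6: ['chapter'] (min_width=7, slack=4)
Line 7: ['young', 'storm'] (min_width=11, slack=0)
Line 8: ['how', 'by', 'open'] (min_width=11, slack=0)
Line 9: ['play', 'take'] (min_width=9, slack=2)
Line 10: ['table'] (min_width=5, slack=6)
Line 11: ['window'] (min_width=6, slack=5)

Answer: |diamond    |
|chemistry  |
|developer  |
|dirty      |
|banana rice|
|chapter    |
|young storm|
|how by open|
|play   take|
|table      |
|window     |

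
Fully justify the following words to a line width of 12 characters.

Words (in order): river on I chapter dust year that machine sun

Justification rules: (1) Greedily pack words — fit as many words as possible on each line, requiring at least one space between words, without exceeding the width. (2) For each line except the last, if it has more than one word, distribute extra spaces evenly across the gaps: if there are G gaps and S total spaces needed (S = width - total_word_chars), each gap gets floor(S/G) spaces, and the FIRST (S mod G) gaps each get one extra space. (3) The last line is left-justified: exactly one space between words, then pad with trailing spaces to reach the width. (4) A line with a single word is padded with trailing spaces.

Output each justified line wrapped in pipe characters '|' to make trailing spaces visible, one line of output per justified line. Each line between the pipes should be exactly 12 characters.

Answer: |river  on  I|
|chapter dust|
|year    that|
|machine sun |

Derivation:
Line 1: ['river', 'on', 'I'] (min_width=10, slack=2)
Line 2: ['chapter', 'dust'] (min_width=12, slack=0)
Line 3: ['year', 'that'] (min_width=9, slack=3)
Line 4: ['machine', 'sun'] (min_width=11, slack=1)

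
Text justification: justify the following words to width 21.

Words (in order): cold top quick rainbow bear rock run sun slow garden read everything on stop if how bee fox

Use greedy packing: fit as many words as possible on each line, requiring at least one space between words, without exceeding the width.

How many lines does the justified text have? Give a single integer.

Answer: 5

Derivation:
Line 1: ['cold', 'top', 'quick'] (min_width=14, slack=7)
Line 2: ['rainbow', 'bear', 'rock', 'run'] (min_width=21, slack=0)
Line 3: ['sun', 'slow', 'garden', 'read'] (min_width=20, slack=1)
Line 4: ['everything', 'on', 'stop', 'if'] (min_width=21, slack=0)
Line 5: ['how', 'bee', 'fox'] (min_width=11, slack=10)
Total lines: 5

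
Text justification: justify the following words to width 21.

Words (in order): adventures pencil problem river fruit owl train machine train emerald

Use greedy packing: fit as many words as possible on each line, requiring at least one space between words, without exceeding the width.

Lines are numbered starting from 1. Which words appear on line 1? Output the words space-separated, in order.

Line 1: ['adventures', 'pencil'] (min_width=17, slack=4)
Line 2: ['problem', 'river', 'fruit'] (min_width=19, slack=2)
Line 3: ['owl', 'train', 'machine'] (min_width=17, slack=4)
Line 4: ['train', 'emerald'] (min_width=13, slack=8)

Answer: adventures pencil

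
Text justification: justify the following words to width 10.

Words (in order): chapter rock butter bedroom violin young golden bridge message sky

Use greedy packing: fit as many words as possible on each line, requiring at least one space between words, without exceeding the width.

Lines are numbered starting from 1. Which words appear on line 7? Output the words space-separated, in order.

Answer: golden

Derivation:
Line 1: ['chapter'] (min_width=7, slack=3)
Line 2: ['rock'] (min_width=4, slack=6)
Line 3: ['butter'] (min_width=6, slack=4)
Line 4: ['bedroom'] (min_width=7, slack=3)
Line 5: ['violin'] (min_width=6, slack=4)
Line 6: ['young'] (min_width=5, slack=5)
Line 7: ['golden'] (min_width=6, slack=4)
Line 8: ['bridge'] (min_width=6, slack=4)
Line 9: ['message'] (min_width=7, slack=3)
Line 10: ['sky'] (min_width=3, slack=7)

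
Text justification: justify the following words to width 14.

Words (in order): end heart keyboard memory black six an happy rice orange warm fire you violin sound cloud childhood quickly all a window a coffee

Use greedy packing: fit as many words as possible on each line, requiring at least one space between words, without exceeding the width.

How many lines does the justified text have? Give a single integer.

Answer: 12

Derivation:
Line 1: ['end', 'heart'] (min_width=9, slack=5)
Line 2: ['keyboard'] (min_width=8, slack=6)
Line 3: ['memory', 'black'] (min_width=12, slack=2)
Line 4: ['six', 'an', 'happy'] (min_width=12, slack=2)
Line 5: ['rice', 'orange'] (min_width=11, slack=3)
Line 6: ['warm', 'fire', 'you'] (min_width=13, slack=1)
Line 7: ['violin', 'sound'] (min_width=12, slack=2)
Line 8: ['cloud'] (min_width=5, slack=9)
Line 9: ['childhood'] (min_width=9, slack=5)
Line 10: ['quickly', 'all', 'a'] (min_width=13, slack=1)
Line 11: ['window', 'a'] (min_width=8, slack=6)
Line 12: ['coffee'] (min_width=6, slack=8)
Total lines: 12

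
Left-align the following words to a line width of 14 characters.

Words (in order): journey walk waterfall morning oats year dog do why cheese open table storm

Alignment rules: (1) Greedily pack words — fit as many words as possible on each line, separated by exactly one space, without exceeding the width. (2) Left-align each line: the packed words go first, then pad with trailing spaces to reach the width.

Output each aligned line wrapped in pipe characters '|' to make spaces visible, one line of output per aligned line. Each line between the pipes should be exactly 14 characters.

Answer: |journey walk  |
|waterfall     |
|morning oats  |
|year dog do   |
|why cheese    |
|open table    |
|storm         |

Derivation:
Line 1: ['journey', 'walk'] (min_width=12, slack=2)
Line 2: ['waterfall'] (min_width=9, slack=5)
Line 3: ['morning', 'oats'] (min_width=12, slack=2)
Line 4: ['year', 'dog', 'do'] (min_width=11, slack=3)
Line 5: ['why', 'cheese'] (min_width=10, slack=4)
Line 6: ['open', 'table'] (min_width=10, slack=4)
Line 7: ['storm'] (min_width=5, slack=9)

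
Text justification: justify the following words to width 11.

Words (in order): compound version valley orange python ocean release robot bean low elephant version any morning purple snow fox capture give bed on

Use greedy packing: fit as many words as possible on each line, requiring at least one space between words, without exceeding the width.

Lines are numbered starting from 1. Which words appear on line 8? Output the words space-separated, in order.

Line 1: ['compound'] (min_width=8, slack=3)
Line 2: ['version'] (min_width=7, slack=4)
Line 3: ['valley'] (min_width=6, slack=5)
Line 4: ['orange'] (min_width=6, slack=5)
Line 5: ['python'] (min_width=6, slack=5)
Line 6: ['ocean'] (min_width=5, slack=6)
Line 7: ['release'] (min_width=7, slack=4)
Line 8: ['robot', 'bean'] (min_width=10, slack=1)
Line 9: ['low'] (min_width=3, slack=8)
Line 10: ['elephant'] (min_width=8, slack=3)
Line 11: ['version', 'any'] (min_width=11, slack=0)
Line 12: ['morning'] (min_width=7, slack=4)
Line 13: ['purple', 'snow'] (min_width=11, slack=0)
Line 14: ['fox', 'capture'] (min_width=11, slack=0)
Line 15: ['give', 'bed', 'on'] (min_width=11, slack=0)

Answer: robot bean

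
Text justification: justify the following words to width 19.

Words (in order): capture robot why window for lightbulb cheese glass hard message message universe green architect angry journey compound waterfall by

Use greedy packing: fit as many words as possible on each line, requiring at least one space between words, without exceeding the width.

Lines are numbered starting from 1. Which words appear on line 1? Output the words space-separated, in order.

Answer: capture robot why

Derivation:
Line 1: ['capture', 'robot', 'why'] (min_width=17, slack=2)
Line 2: ['window', 'for'] (min_width=10, slack=9)
Line 3: ['lightbulb', 'cheese'] (min_width=16, slack=3)
Line 4: ['glass', 'hard', 'message'] (min_width=18, slack=1)
Line 5: ['message', 'universe'] (min_width=16, slack=3)
Line 6: ['green', 'architect'] (min_width=15, slack=4)
Line 7: ['angry', 'journey'] (min_width=13, slack=6)
Line 8: ['compound', 'waterfall'] (min_width=18, slack=1)
Line 9: ['by'] (min_width=2, slack=17)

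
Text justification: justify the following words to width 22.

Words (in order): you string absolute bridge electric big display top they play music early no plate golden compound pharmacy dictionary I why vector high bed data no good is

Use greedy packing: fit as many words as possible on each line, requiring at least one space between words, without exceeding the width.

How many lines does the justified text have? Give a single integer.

Line 1: ['you', 'string', 'absolute'] (min_width=19, slack=3)
Line 2: ['bridge', 'electric', 'big'] (min_width=19, slack=3)
Line 3: ['display', 'top', 'they', 'play'] (min_width=21, slack=1)
Line 4: ['music', 'early', 'no', 'plate'] (min_width=20, slack=2)
Line 5: ['golden', 'compound'] (min_width=15, slack=7)
Line 6: ['pharmacy', 'dictionary', 'I'] (min_width=21, slack=1)
Line 7: ['why', 'vector', 'high', 'bed'] (min_width=19, slack=3)
Line 8: ['data', 'no', 'good', 'is'] (min_width=15, slack=7)
Total lines: 8

Answer: 8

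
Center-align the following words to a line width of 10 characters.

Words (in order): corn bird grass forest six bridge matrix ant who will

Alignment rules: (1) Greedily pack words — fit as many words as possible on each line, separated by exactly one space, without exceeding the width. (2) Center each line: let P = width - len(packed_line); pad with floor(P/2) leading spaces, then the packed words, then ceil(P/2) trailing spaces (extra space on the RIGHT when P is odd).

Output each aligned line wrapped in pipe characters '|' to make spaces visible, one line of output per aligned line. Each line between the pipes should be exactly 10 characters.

Answer: |corn bird |
|  grass   |
|forest six|
|  bridge  |
|matrix ant|
| who will |

Derivation:
Line 1: ['corn', 'bird'] (min_width=9, slack=1)
Line 2: ['grass'] (min_width=5, slack=5)
Line 3: ['forest', 'six'] (min_width=10, slack=0)
Line 4: ['bridge'] (min_width=6, slack=4)
Line 5: ['matrix', 'ant'] (min_width=10, slack=0)
Line 6: ['who', 'will'] (min_width=8, slack=2)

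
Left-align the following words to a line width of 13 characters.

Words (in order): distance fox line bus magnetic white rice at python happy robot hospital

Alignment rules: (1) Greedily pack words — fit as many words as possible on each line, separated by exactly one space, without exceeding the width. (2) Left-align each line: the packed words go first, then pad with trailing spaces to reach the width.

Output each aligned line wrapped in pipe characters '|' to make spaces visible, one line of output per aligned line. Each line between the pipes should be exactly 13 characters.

Answer: |distance fox |
|line bus     |
|magnetic     |
|white rice at|
|python happy |
|robot        |
|hospital     |

Derivation:
Line 1: ['distance', 'fox'] (min_width=12, slack=1)
Line 2: ['line', 'bus'] (min_width=8, slack=5)
Line 3: ['magnetic'] (min_width=8, slack=5)
Line 4: ['white', 'rice', 'at'] (min_width=13, slack=0)
Line 5: ['python', 'happy'] (min_width=12, slack=1)
Line 6: ['robot'] (min_width=5, slack=8)
Line 7: ['hospital'] (min_width=8, slack=5)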